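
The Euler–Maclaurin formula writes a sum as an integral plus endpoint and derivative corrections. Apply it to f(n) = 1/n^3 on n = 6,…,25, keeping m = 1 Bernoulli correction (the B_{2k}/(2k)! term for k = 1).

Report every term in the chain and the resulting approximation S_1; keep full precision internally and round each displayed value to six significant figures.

S_1 ≈ 0.0156280

∫_6^25 1/x^3 dx evaluates to 0.0130889.
Boundary: ½(f(6) + f(25)) = ½(0.00462963 + 6.40000e-05) = 0.00234681.
Integral + boundary = 0.0154357.
Order-1 term: 1/12 · (-7.68000e-06 − (-0.00231481)) = 0.000192261.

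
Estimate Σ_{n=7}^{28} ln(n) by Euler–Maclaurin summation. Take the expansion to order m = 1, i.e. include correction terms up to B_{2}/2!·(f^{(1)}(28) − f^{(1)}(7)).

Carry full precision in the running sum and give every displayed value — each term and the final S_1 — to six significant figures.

S_1 ≈ 61.3105

The integral term ∫_7^28 ln(x) dx = 58.6804.
Boundary: ½(f(7) + f(28)) = ½(1.94591 + 3.33220) = 2.63906.
So far: 61.3194.
Order-1 term: 1/12 · (0.0357143 − 0.142857) = -0.00892857.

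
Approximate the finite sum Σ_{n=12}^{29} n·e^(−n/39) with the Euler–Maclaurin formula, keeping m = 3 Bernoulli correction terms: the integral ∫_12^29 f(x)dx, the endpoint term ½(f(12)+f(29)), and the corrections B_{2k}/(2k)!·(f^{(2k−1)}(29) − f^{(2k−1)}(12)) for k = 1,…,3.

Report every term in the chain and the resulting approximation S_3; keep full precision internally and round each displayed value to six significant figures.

The integral term ∫_12^29 x·e^(−x/39) dx = 201.424.
Boundary: ½(f(12) + f(29)) = ½(8.82170 + 13.7867) = 11.3042.
So far: 212.728.
Correction k=1: B_{2}/2! · (f^{(1)}(29) − f^{(1)}(12)) = 1/12 · (0.121899 − 0.508944) = -0.0322538.
Partial sum through k=1: 212.696.
Correction k=2: B_{4}/4! · (f^{(3)}(29) − f^{(3)}(12)) = −1/720 · (0.000705264 − 0.00130127) = 8.27781e-07.
Partial sum through k=2: 212.696.
Correction k=3: B_{6}/6! · (f^{(5)}(29) − f^{(5)}(12)) = 1/30240 · (8.74678e-07 − 1.49107e-06) = -2.03834e-11.

S_3 ≈ 212.696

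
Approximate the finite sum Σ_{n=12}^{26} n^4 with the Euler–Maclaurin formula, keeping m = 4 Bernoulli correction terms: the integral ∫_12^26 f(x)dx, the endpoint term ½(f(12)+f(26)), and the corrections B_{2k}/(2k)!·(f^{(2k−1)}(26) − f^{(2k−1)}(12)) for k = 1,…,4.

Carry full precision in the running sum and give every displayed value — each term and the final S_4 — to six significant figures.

S_4 ≈ 2.57065e+06

∫_12^26 x^4 dx evaluates to 2.32651e+06.
Boundary: ½(f(12) + f(26)) = ½(20736.0 + 456976) = 238856.
Running total after boundary: 2.56536e+06.
Correction k=1: B_{2}/2! · (f^{(1)}(26) − f^{(1)}(12)) = 1/12 · (70304.0 − 6912.00) = 5282.67.
Running total after k=1: 2.57065e+06.
Correction k=2: B_{4}/4! · (f^{(3)}(26) − f^{(3)}(12)) = −1/720 · (624.000 − 288.000) = -0.466667.
Running total after k=2: 2.57065e+06.
Correction k=3: B_{6}/6! · (f^{(5)}(26) − f^{(5)}(12)) = 1/30240 · (0.00000 − 0.00000) = 0.00000.
Running total after k=3: 2.57065e+06.
Correction k=4: B_{8}/8! · (f^{(7)}(26) − f^{(7)}(12)) = −1/1209600 · (0.00000 − 0.00000) = 0.00000.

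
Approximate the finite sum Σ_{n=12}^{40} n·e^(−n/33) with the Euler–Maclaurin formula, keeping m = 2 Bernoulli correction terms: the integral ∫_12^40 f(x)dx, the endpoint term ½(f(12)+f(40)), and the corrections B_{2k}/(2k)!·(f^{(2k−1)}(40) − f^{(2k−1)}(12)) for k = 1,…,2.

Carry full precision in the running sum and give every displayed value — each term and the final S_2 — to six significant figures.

∫_12^40 x·e^(−x/33) dx evaluates to 315.454.
Boundary: ½(f(12) + f(40)) = ½(8.34173 + 11.9026) = 10.1222.
Running total after boundary: 325.576.
Order-1 term: 1/12 · (-0.0631199 − 0.442364) = -0.0421237.
After k=1: 325.534.
Order-2 term: −1/720 · (0.000488532 − 0.00168288) = 1.65881e-06.

S_2 ≈ 325.534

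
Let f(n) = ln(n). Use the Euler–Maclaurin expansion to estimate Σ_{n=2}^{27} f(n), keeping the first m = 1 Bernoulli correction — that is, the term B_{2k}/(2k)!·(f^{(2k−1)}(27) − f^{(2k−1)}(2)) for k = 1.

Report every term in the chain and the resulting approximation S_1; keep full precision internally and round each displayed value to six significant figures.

Integral: ∫_2^27 ln(x) dx = 62.6013.
Boundary: ½(f(2) + f(27)) = ½(0.693147 + 3.29584) = 1.99449.
Running total after boundary: 64.5958.
Order-1 term: 1/12 · (0.0370370 − 0.500000) = -0.0385802.

S_1 ≈ 64.5572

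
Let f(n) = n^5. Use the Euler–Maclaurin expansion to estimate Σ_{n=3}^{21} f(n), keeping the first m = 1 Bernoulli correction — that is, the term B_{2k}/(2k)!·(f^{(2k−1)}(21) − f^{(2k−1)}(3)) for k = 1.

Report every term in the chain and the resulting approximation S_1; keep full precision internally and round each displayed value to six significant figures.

S_1 ≈ 1.64174e+07

∫_3^21 x^5 dx evaluates to 1.42942e+07.
½[f(3) + f(21)] = ½[243.000 + 4.08410e+06] = 2.04217e+06.
Integral + boundary = 1.63364e+07.
k=1: B_{2}/(2)! × [f^{(1)}(21) − f^{(1)}(3)] = 1/12 × (972405 − 405.000) = 81000.0.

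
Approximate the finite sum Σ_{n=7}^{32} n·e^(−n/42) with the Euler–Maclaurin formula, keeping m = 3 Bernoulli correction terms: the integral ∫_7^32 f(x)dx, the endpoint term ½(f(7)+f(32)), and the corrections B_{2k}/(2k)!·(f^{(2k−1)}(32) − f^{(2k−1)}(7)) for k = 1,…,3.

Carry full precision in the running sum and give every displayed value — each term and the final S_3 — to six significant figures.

S_3 ≈ 301.700

Integral: ∫_7^32 x·e^(−x/42) dx = 291.318.
Endpoint term: (f(7) + f(32))/2 = (5.92537 + 14.9368)/2 = 10.4311.
Running total after boundary: 301.749.
Correction k=1: B_{2}/2! · (f^{(1)}(32) − f^{(1)}(7)) = 1/12 · (0.111137 − 0.705401) = -0.0495220.
After k=1: 301.700.
Correction k=2: B_{4}/4! · (f^{(3)}(32) − f^{(3)}(7)) = −1/720 · (0.000592228 − 0.00135962) = 1.06582e-06.
After k=2: 301.700.
Correction k=3: B_{6}/6! · (f^{(5)}(32) − f^{(5)}(7)) = 1/30240 · (6.35744e-07 − 1.31482e-06) = -2.24563e-11.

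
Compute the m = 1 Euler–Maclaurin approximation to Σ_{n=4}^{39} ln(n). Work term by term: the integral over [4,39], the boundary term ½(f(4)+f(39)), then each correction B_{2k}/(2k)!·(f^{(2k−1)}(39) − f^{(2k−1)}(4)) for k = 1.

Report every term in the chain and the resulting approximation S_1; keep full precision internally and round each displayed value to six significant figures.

S_1 ≈ 104.840

Integral: ∫_4^39 ln(x) dx = 102.334.
½[f(4) + f(39)] = ½[1.38629 + 3.66356] = 2.52493.
Integral + boundary = 104.859.
k=1: B_{2}/(2)! × [f^{(1)}(39) − f^{(1)}(4)] = 1/12 × (0.0256410 − 0.250000) = -0.0186966.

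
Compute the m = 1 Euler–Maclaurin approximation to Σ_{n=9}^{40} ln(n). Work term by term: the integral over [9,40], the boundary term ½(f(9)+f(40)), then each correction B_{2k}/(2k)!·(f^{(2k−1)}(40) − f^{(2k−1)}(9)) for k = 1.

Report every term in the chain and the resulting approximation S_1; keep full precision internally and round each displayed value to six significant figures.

S_1 ≈ 99.7160

Integral: ∫_9^40 ln(x) dx = 96.7802.
Boundary: ½(f(9) + f(40)) = ½(2.19722 + 3.68888) = 2.94305.
Integral + boundary = 99.7232.
Correction k=1: B_{2}/2! · (f^{(1)}(40) − f^{(1)}(9)) = 1/12 · (0.0250000 − 0.111111) = -0.00717593.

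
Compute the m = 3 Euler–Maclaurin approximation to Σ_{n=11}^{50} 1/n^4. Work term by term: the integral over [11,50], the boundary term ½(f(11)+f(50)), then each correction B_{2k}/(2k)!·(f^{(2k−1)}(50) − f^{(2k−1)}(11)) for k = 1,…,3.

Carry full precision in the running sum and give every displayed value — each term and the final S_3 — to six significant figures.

S_3 ≈ 0.000284062

Integral: ∫_11^50 1/x^4 dx = 0.000247772.
½[f(11) + f(50)] = ½[6.83013e-05 + 1.60000e-07] = 3.42307e-05.
So far: 0.000282002.
Correction k=1: B_{2}/2! · (f^{(1)}(50) − f^{(1)}(11)) = 1/12 · (-1.28000e-08 − (-2.48369e-05)) = 2.06867e-06.
After k=1: 0.000284071.
Correction k=2: B_{4}/4! · (f^{(3)}(50) − f^{(3)}(11)) = −1/720 · (-1.53600e-10 − (-6.15790e-06)) = -8.55242e-09.
After k=2: 0.000284062.
Correction k=3: B_{6}/6! · (f^{(5)}(50) − f^{(5)}(11)) = 1/30240 · (-3.44064e-12 − (-2.84994e-06)) = 9.42438e-11.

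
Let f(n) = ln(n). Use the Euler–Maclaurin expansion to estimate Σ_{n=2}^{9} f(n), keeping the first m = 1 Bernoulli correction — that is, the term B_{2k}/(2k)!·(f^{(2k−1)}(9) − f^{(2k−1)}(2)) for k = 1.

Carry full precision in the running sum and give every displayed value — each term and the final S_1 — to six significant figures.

S_1 ≈ 12.8015

The integral term ∫_2^9 ln(x) dx = 11.3887.
½[f(2) + f(9)] = ½[0.693147 + 2.19722] = 1.44519.
Running total after boundary: 12.8339.
Order-1 term: 1/12 · (0.111111 − 0.500000) = -0.0324074.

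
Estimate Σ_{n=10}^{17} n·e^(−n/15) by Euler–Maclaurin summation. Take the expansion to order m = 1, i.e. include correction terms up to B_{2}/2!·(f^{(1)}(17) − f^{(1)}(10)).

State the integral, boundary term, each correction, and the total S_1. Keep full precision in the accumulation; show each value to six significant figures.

Integral: ∫_10^17 x·e^(−x/15) dx = 37.9914.
Boundary: ½(f(10) + f(17)) = ½(5.13417 + 5.47329) = 5.30373.
So far: 43.2952.
Correction k=1: B_{2}/2! · (f^{(1)}(17) − f^{(1)}(10)) = 1/12 · (-0.0429278 − 0.171139) = -0.0178389.

S_1 ≈ 43.2773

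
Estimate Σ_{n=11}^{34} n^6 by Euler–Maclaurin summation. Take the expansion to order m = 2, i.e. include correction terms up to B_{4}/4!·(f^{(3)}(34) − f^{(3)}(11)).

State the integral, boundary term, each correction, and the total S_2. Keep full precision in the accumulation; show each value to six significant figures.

Integral: ∫_11^34 x^6 dx = 7.50055e+09.
Boundary: ½(f(11) + f(34)) = ½(1.77156e+06 + 1.54480e+09) = 7.73288e+08.
Integral + boundary = 8.27384e+09.
k=1: B_{2}/(2)! × [f^{(1)}(34) − f^{(1)}(11)] = 1/12 × (2.72613e+08 − 966306) = 2.26372e+07.
Running total after k=1: 8.29648e+09.
k=2: B_{4}/(4)! × [f^{(3)}(34) − f^{(3)}(11)] = −1/720 × (4.71648e+06 − 159720) = -6328.83.

S_2 ≈ 8.29647e+09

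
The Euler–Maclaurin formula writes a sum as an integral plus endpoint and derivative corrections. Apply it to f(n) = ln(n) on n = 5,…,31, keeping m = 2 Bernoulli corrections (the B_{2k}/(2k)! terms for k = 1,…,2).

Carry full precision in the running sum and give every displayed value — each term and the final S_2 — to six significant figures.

S_2 ≈ 74.9142

Integral: ∫_5^31 ln(x) dx = 72.4064.
½[f(5) + f(31)] = ½[1.60944 + 3.43399] = 2.52171.
Integral + boundary = 74.9281.
Correction k=1: B_{2}/2! · (f^{(1)}(31) − f^{(1)}(5)) = 1/12 · (0.0322581 − 0.200000) = -0.0139785.
Partial sum through k=1: 74.9141.
Correction k=2: B_{4}/4! · (f^{(3)}(31) − f^{(3)}(5)) = −1/720 · (6.71344e-05 − 0.0160000) = 2.21290e-05.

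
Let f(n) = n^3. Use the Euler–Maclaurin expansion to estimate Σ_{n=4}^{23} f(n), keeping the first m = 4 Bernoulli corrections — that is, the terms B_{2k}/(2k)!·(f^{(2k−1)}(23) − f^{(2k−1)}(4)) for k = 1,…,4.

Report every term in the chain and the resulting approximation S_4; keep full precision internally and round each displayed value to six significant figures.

∫_4^23 x^3 dx evaluates to 69896.2.
Endpoint term: (f(4) + f(23))/2 = (64.0000 + 12167.0)/2 = 6115.50.
Integral + boundary = 76011.8.
Correction k=1: B_{2}/2! · (f^{(1)}(23) − f^{(1)}(4)) = 1/12 · (1587.00 − 48.0000) = 128.250.
After k=1: 76140.0.
Correction k=2: B_{4}/4! · (f^{(3)}(23) − f^{(3)}(4)) = −1/720 · (6.00000 − 6.00000) = 0.00000.
After k=2: 76140.0.
Correction k=3: B_{6}/6! · (f^{(5)}(23) − f^{(5)}(4)) = 1/30240 · (0.00000 − 0.00000) = 0.00000.
After k=3: 76140.0.
Correction k=4: B_{8}/8! · (f^{(7)}(23) − f^{(7)}(4)) = −1/1209600 · (0.00000 − 0.00000) = 0.00000.

S_4 ≈ 76140.0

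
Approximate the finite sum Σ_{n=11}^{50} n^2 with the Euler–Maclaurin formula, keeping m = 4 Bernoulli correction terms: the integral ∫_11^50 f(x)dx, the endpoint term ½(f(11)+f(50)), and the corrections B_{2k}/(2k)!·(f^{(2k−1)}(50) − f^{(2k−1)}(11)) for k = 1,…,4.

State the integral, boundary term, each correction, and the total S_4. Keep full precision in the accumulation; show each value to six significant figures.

∫_11^50 x^2 dx evaluates to 41223.0.
Boundary: ½(f(11) + f(50)) = ½(121.000 + 2500.00) = 1310.50.
Running total after boundary: 42533.5.
k=1: B_{2}/(2)! × [f^{(1)}(50) − f^{(1)}(11)] = 1/12 × (100.000 − 22.0000) = 6.50000.
Partial sum through k=1: 42540.0.
k=2: B_{4}/(4)! × [f^{(3)}(50) − f^{(3)}(11)] = −1/720 × (0.00000 − 0.00000) = 0.00000.
Partial sum through k=2: 42540.0.
k=3: B_{6}/(6)! × [f^{(5)}(50) − f^{(5)}(11)] = 1/30240 × (0.00000 − 0.00000) = 0.00000.
Partial sum through k=3: 42540.0.
k=4: B_{8}/(8)! × [f^{(7)}(50) − f^{(7)}(11)] = −1/1209600 × (0.00000 − 0.00000) = 0.00000.

S_4 ≈ 42540.0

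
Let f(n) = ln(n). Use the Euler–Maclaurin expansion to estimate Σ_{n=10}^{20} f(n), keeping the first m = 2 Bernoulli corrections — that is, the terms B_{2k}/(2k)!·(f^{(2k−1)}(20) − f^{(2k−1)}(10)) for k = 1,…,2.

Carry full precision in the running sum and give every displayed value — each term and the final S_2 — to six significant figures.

Integral: ∫_10^20 ln(x) dx = 26.8888.
Endpoint term: (f(10) + f(20))/2 = (2.30259 + 2.99573)/2 = 2.64916.
Running total after boundary: 29.5380.
Correction k=1: B_{2}/2! · (f^{(1)}(20) − f^{(1)}(10)) = 1/12 · (0.0500000 − 0.100000) = -0.00416667.
After k=1: 29.5338.
Correction k=2: B_{4}/4! · (f^{(3)}(20) − f^{(3)}(10)) = −1/720 · (0.000250000 − 0.00200000) = 2.43056e-06.

S_2 ≈ 29.5338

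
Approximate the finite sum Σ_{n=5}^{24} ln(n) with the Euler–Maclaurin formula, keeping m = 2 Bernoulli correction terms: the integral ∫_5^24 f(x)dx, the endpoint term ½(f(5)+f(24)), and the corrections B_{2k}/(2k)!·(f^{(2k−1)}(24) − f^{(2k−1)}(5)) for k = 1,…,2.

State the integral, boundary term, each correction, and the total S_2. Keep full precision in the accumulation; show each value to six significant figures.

Integral: ∫_5^24 ln(x) dx = 49.2261.
Endpoint term: (f(5) + f(24))/2 = (1.60944 + 3.17805)/2 = 2.39375.
Running total after boundary: 51.6198.
Order-1 term: 1/12 · (0.0416667 − 0.200000) = -0.0131944.
After k=1: 51.6067.
Order-2 term: −1/720 · (0.000144676 − 0.0160000) = 2.20213e-05.

S_2 ≈ 51.6067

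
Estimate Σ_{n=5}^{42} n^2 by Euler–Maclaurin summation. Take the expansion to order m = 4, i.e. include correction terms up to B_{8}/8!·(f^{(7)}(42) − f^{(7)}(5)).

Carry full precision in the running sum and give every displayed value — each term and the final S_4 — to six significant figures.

The integral term ∫_5^42 x^2 dx = 24654.3.
Endpoint term: (f(5) + f(42))/2 = (25.0000 + 1764.00)/2 = 894.500.
So far: 25548.8.
k=1: B_{2}/(2)! × [f^{(1)}(42) − f^{(1)}(5)] = 1/12 × (84.0000 − 10.0000) = 6.16667.
Running total after k=1: 25555.0.
k=2: B_{4}/(4)! × [f^{(3)}(42) − f^{(3)}(5)] = −1/720 × (0.00000 − 0.00000) = 0.00000.
Running total after k=2: 25555.0.
k=3: B_{6}/(6)! × [f^{(5)}(42) − f^{(5)}(5)] = 1/30240 × (0.00000 − 0.00000) = 0.00000.
Running total after k=3: 25555.0.
k=4: B_{8}/(8)! × [f^{(7)}(42) − f^{(7)}(5)] = −1/1209600 × (0.00000 − 0.00000) = 0.00000.

S_4 ≈ 25555.0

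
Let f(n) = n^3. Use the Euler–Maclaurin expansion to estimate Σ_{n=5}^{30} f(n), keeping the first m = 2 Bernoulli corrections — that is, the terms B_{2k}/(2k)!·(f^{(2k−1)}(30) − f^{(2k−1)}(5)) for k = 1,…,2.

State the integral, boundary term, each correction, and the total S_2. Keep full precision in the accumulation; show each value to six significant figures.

Integral: ∫_5^30 x^3 dx = 202344.
Endpoint term: (f(5) + f(30))/2 = (125.000 + 27000.0)/2 = 13562.5.
Running total after boundary: 215906.
Order-1 term: 1/12 · (2700.00 − 75.0000) = 218.750.
Partial sum through k=1: 216125.
Order-2 term: −1/720 · (6.00000 − 6.00000) = 0.00000.

S_2 ≈ 216125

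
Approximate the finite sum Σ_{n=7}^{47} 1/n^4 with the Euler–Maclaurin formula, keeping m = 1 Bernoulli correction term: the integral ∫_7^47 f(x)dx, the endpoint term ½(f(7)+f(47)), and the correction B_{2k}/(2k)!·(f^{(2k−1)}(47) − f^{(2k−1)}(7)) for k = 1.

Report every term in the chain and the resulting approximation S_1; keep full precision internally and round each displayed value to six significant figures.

S_1 ≈ 0.00119679

Integral: ∫_7^47 1/x^4 dx = 0.000968607.
Boundary: ½(f(7) + f(47)) = ½(0.000416493 + 2.04931e-07) = 0.000208349.
So far: 0.00117696.
Correction k=1: B_{2}/2! · (f^{(1)}(47) − f^{(1)}(7)) = 1/12 · (-1.74410e-08 − (-0.000237996)) = 1.98316e-05.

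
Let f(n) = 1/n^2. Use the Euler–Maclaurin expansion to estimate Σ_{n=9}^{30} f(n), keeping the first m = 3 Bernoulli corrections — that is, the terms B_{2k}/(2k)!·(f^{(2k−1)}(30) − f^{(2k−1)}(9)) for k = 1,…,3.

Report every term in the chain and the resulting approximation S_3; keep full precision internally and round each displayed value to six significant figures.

S_3 ≈ 0.0847281

The integral term ∫_9^30 1/x^2 dx = 0.0777778.
Boundary: ½(f(9) + f(30)) = ½(0.0123457 + 0.00111111) = 0.00672840.
Integral + boundary = 0.0845062.
Order-1 term: 1/12 · (-7.40741e-05 − (-0.00274348)) = 0.000222451.
After k=1: 0.0847286.
Order-2 term: −1/720 · (-9.87654e-07 − (-0.000406442)) = -5.63131e-07.
After k=2: 0.0847281.
Order-3 term: 1/30240 · (-3.29218e-08 − (-0.000150534)) = 4.97689e-09.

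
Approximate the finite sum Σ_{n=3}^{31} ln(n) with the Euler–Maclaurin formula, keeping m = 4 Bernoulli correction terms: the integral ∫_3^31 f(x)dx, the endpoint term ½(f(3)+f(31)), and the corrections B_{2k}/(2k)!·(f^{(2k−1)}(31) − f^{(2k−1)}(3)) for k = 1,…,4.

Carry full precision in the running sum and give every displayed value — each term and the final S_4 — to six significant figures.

∫_3^31 ln(x) dx evaluates to 75.1578.
½[f(3) + f(31)] = ½[1.09861 + 3.43399] = 2.26630.
Running total after boundary: 77.4241.
Correction k=1: B_{2}/2! · (f^{(1)}(31) − f^{(1)}(3)) = 1/12 · (0.0322581 − 0.333333) = -0.0250896.
Running total after k=1: 77.3990.
Correction k=2: B_{4}/4! · (f^{(3)}(31) − f^{(3)}(3)) = −1/720 · (6.71344e-05 − 0.0740741) = 0.000102787.
Running total after k=2: 77.3991.
Correction k=3: B_{6}/6! · (f^{(5)}(31) − f^{(5)}(3)) = 1/30240 · (8.38306e-07 − 0.0987654) = -3.26602e-06.
Running total after k=3: 77.3991.
Correction k=4: B_{8}/8! · (f^{(7)}(31) − f^{(7)}(3)) = −1/1209600 · (2.61698e-08 − 0.329218) = 2.72171e-07.

S_4 ≈ 77.3991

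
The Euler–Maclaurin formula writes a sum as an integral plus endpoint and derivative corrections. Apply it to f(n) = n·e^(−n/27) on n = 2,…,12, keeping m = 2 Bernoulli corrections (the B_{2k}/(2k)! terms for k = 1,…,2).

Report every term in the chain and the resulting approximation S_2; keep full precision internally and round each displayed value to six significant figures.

S_2 ≈ 56.6668

∫_2^12 x·e^(−x/27) dx evaluates to 51.9331.
Boundary: ½(f(2) + f(12)) = ½(1.85721 + 7.69416) = 4.77569.
Integral + boundary = 56.7088.
Order-1 term: 1/12 · (0.356211 − 0.859818) = -0.0419672.
After k=1: 56.6668.
Order-2 term: −1/720 · (0.00224770 − 0.00372706) = 2.05466e-06.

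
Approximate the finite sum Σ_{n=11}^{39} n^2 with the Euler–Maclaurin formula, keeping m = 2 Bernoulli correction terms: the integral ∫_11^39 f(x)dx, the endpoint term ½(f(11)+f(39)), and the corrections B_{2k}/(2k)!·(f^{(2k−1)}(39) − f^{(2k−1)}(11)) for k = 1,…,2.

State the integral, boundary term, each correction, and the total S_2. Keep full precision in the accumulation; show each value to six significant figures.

S_2 ≈ 20155.0

Integral: ∫_11^39 x^2 dx = 19329.3.
½[f(11) + f(39)] = ½[121.000 + 1521.00] = 821.000.
Integral + boundary = 20150.3.
Order-1 term: 1/12 · (78.0000 − 22.0000) = 4.66667.
After k=1: 20155.0.
Order-2 term: −1/720 · (0.00000 − 0.00000) = 0.00000.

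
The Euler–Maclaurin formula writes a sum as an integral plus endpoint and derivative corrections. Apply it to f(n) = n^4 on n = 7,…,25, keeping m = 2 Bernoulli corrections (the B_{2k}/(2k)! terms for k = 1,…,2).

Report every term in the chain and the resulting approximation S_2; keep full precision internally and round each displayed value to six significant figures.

S_2 ≈ 2.15137e+06

Integral: ∫_7^25 x^4 dx = 1.94976e+06.
Boundary: ½(f(7) + f(25)) = ½(2401.00 + 390625) = 196513.
So far: 2.14628e+06.
Order-1 term: 1/12 · (62500.0 − 1372.00) = 5094.00.
After k=1: 2.15137e+06.
Order-2 term: −1/720 · (600.000 − 168.000) = -0.600000.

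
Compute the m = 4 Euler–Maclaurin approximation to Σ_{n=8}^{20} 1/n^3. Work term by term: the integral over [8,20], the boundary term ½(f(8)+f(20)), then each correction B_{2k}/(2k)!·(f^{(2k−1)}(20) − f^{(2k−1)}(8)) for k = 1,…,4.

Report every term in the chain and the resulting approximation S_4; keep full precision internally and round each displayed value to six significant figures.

S_4 ≈ 0.00766072

Integral: ∫_8^20 1/x^3 dx = 0.00656250.
½[f(8) + f(20)] = ½[0.00195312 + 0.000125000] = 0.00103906.
So far: 0.00760156.
Order-1 term: 1/12 · (-1.87500e-05 − (-0.000732422)) = 5.94727e-05.
Partial sum through k=1: 0.00766104.
Order-2 term: −1/720 · (-9.37500e-07 − (-0.000228882)) = -3.16589e-07.
Partial sum through k=2: 0.00766072.
Order-3 term: 1/30240 · (-9.84375e-08 − (-0.000150204)) = 4.96380e-09.
Partial sum through k=3: 0.00766072.
Order-4 term: −1/1209600 · (-1.77188e-08 − (-0.000168979)) = -1.39684e-10.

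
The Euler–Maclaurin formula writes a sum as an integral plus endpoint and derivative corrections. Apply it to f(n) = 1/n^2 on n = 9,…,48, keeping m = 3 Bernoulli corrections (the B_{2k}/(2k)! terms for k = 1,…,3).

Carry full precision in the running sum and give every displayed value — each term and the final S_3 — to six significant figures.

∫_9^48 1/x^2 dx evaluates to 0.0902778.
Endpoint term: (f(9) + f(48))/2 = (0.0123457 + 0.000434028)/2 = 0.00638985.
So far: 0.0966676.
Correction k=1: B_{2}/2! · (f^{(1)}(48) − f^{(1)}(9)) = 1/12 · (-1.80845e-05 − (-0.00274348)) = 0.000227117.
After k=1: 0.0968947.
Correction k=2: B_{4}/4! · (f^{(3)}(48) − f^{(3)}(9)) = −1/720 · (-9.41901e-08 − (-0.000406442)) = -5.64372e-07.
After k=2: 0.0968942.
Correction k=3: B_{6}/6! · (f^{(5)}(48) − f^{(5)}(9)) = 1/30240 · (-1.22643e-09 − (-0.000150534)) = 4.97794e-09.

S_3 ≈ 0.0968942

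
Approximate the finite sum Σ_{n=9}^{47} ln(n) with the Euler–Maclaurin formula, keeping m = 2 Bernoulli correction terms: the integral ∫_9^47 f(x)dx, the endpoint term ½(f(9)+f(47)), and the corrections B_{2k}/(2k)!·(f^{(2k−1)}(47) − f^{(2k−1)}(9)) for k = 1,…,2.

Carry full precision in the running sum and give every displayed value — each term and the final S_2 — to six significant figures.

∫_9^47 ln(x) dx evaluates to 123.182.
½[f(9) + f(47)] = ½[2.19722 + 3.85015] = 3.02369.
Running total after boundary: 126.206.
k=1: B_{2}/(2)! × [f^{(1)}(47) − f^{(1)}(9)] = 1/12 × (0.0212766 − 0.111111) = -0.00748621.
Running total after k=1: 126.198.
k=2: B_{4}/(4)! × [f^{(3)}(47) − f^{(3)}(9)] = −1/720 × (1.92636e-05 − 0.00274348) = 3.78364e-06.

S_2 ≈ 126.198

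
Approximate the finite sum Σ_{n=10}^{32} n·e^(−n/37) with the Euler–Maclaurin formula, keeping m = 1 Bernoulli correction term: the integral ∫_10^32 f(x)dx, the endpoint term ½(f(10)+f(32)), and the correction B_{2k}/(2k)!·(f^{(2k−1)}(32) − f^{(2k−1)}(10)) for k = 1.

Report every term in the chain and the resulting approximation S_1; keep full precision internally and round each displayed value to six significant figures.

S_1 ≈ 262.580

Integral: ∫_10^32 x·e^(−x/37) dx = 252.068.
½[f(10) + f(32)] = ½[7.63173 + 13.4755] = 10.5536.
Integral + boundary = 262.622.
Correction k=1: B_{2}/2! · (f^{(1)}(32) − f^{(1)}(10)) = 1/12 · (0.0569065 − 0.556910) = -0.0416670.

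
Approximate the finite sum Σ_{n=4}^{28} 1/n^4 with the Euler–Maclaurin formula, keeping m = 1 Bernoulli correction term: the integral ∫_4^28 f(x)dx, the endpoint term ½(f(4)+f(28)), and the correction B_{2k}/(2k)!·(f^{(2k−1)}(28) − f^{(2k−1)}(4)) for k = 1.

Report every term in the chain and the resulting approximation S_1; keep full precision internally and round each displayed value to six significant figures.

S_1 ≈ 0.00747259

Integral: ∫_4^28 1/x^4 dx = 0.00519315.
Boundary: ½(f(4) + f(28)) = ½(0.00390625 + 1.62693e-06) = 0.00195394.
So far: 0.00714709.
Order-1 term: 1/12 · (-2.32418e-07 − (-0.00390625)) = 0.000325501.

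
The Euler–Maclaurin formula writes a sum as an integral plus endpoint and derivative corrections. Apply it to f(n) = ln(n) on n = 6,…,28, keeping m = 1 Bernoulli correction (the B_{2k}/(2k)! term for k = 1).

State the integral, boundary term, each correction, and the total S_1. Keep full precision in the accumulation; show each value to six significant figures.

S_1 ≈ 63.1022

The integral term ∫_6^28 ln(x) dx = 60.5512.
½[f(6) + f(28)] = ½[1.79176 + 3.33220] = 2.56198.
Integral + boundary = 63.1132.
Correction k=1: B_{2}/2! · (f^{(1)}(28) − f^{(1)}(6)) = 1/12 · (0.0357143 − 0.166667) = -0.0109127.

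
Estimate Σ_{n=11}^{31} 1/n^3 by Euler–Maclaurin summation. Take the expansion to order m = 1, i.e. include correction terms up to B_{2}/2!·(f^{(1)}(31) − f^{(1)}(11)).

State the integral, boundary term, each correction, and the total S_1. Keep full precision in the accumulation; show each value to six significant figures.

The integral term ∫_11^31 1/x^3 dx = 0.00361194.
½[f(11) + f(31)] = ½[0.000751315 + 3.35672e-05] = 0.000392441.
So far: 0.00400438.
Order-1 term: 1/12 · (-3.24844e-06 − (-0.000204904)) = 1.68046e-05.

S_1 ≈ 0.00402119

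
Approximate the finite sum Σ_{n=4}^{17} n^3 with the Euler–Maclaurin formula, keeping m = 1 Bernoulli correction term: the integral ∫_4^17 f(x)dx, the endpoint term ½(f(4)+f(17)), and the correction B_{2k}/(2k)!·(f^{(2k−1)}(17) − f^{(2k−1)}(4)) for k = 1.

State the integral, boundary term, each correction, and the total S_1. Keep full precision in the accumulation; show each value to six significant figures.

The integral term ∫_4^17 x^3 dx = 20816.2.
Boundary: ½(f(4) + f(17)) = ½(64.0000 + 4913.00) = 2488.50.
So far: 23304.8.
k=1: B_{2}/(2)! × [f^{(1)}(17) − f^{(1)}(4)] = 1/12 × (867.000 − 48.0000) = 68.2500.

S_1 ≈ 23373.0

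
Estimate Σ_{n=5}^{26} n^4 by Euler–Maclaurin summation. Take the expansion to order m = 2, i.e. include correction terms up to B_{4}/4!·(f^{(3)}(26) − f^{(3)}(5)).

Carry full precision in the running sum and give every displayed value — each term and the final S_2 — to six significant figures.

The integral term ∫_5^26 x^4 dx = 2.37565e+06.
½[f(5) + f(26)] = ½[625.000 + 456976] = 228800.
Running total after boundary: 2.60445e+06.
k=1: B_{2}/(2)! × [f^{(1)}(26) − f^{(1)}(5)] = 1/12 × (70304.0 − 500.000) = 5817.00.
Running total after k=1: 2.61027e+06.
k=2: B_{4}/(4)! × [f^{(3)}(26) − f^{(3)}(5)] = −1/720 × (624.000 − 120.000) = -0.700000.

S_2 ≈ 2.61027e+06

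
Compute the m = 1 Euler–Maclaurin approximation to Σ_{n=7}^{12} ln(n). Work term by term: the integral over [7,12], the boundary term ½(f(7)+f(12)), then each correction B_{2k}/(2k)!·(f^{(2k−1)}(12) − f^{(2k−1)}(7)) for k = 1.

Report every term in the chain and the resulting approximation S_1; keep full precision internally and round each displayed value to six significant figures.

The integral term ∫_7^12 ln(x) dx = 11.1975.
Endpoint term: (f(7) + f(12))/2 = (1.94591 + 2.48491)/2 = 2.21541.
So far: 13.4129.
Order-1 term: 1/12 · (0.0833333 − 0.142857) = -0.00496032.

S_1 ≈ 13.4080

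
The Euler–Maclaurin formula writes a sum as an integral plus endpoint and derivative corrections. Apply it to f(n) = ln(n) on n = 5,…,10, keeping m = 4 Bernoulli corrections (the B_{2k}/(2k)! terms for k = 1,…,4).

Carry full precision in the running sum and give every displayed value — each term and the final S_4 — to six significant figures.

The integral term ∫_5^10 ln(x) dx = 9.97866.
Boundary: ½(f(5) + f(10)) = ½(1.60944 + 2.30259) = 1.95601.
So far: 11.9347.
Correction k=1: B_{2}/2! · (f^{(1)}(10) − f^{(1)}(5)) = 1/12 · (0.100000 − 0.200000) = -0.00833333.
After k=1: 11.9263.
Correction k=2: B_{4}/4! · (f^{(3)}(10) − f^{(3)}(5)) = −1/720 · (0.00200000 − 0.0160000) = 1.94444e-05.
After k=2: 11.9264.
Correction k=3: B_{6}/6! · (f^{(5)}(10) − f^{(5)}(5)) = 1/30240 · (0.000240000 − 0.00768000) = -2.46032e-07.
After k=3: 11.9264.
Correction k=4: B_{8}/8! · (f^{(7)}(10) − f^{(7)}(5)) = −1/1209600 · (7.20000e-05 − 0.00921600) = 7.55952e-09.

S_4 ≈ 11.9264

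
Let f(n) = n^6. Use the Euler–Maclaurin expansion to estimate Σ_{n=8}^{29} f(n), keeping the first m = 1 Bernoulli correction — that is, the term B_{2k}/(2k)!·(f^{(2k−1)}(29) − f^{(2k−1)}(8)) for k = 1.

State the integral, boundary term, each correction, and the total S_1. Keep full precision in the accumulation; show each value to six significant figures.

S_1 ≈ 2.77175e+09

Integral: ∫_8^29 x^6 dx = 2.46397e+09.
Boundary: ½(f(8) + f(29)) = ½(262144 + 5.94823e+08) = 2.97543e+08.
Running total after boundary: 2.76151e+09.
Order-1 term: 1/12 · (1.23067e+08 − 196608) = 1.02392e+07.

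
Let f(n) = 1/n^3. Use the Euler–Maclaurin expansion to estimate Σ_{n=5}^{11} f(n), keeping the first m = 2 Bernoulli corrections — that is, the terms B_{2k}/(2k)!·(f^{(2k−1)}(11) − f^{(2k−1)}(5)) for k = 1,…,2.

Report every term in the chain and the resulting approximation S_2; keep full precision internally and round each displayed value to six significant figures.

∫_5^11 1/x^3 dx evaluates to 0.0158678.
Boundary: ½(f(5) + f(11)) = ½(0.00800000 + 0.000751315) = 0.00437566.
So far: 0.0202434.
k=1: B_{2}/(2)! × [f^{(1)}(11) − f^{(1)}(5)] = 1/12 × (-0.000204904 − (-0.00480000)) = 0.000382925.
Running total after k=1: 0.0206264.
k=2: B_{4}/(4)! × [f^{(3)}(11) − f^{(3)}(5)] = −1/720 × (-3.38684e-05 − (-0.00384000)) = -5.28629e-06.

S_2 ≈ 0.0206211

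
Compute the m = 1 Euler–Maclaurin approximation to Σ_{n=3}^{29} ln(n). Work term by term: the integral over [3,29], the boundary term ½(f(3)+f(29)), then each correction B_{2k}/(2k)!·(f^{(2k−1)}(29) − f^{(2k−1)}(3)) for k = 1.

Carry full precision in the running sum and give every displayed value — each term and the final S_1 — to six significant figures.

S_1 ≈ 70.5638

Integral: ∫_3^29 ln(x) dx = 68.3557.
Boundary: ½(f(3) + f(29)) = ½(1.09861 + 3.36730) = 2.23295.
Running total after boundary: 70.5887.
k=1: B_{2}/(2)! × [f^{(1)}(29) − f^{(1)}(3)] = 1/12 × (0.0344828 − 0.333333) = -0.0249042.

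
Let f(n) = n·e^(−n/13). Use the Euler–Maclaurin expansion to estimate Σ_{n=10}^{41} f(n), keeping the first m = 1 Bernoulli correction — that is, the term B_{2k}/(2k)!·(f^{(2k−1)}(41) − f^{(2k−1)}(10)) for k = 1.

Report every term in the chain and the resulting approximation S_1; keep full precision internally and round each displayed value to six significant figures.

S_1 ≈ 111.756

The integral term ∫_10^41 x·e^(−x/13) dx = 108.581.
½[f(10) + f(41)] = ½[4.63369 + 1.75019] = 3.19194.
So far: 111.773.
Order-1 term: 1/12 · (-0.0919426 − 0.106931) = -0.0165728.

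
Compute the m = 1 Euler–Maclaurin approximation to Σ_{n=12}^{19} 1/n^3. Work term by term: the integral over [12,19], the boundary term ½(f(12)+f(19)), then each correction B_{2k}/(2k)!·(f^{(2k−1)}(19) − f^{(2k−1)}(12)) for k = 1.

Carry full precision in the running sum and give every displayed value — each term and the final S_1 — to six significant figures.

Integral: ∫_12^19 1/x^3 dx = 0.00208718.
Endpoint term: (f(12) + f(19))/2 = (0.000578704 + 0.000145794)/2 = 0.000362249.
So far: 0.00244943.
k=1: B_{2}/(2)! × [f^{(1)}(19) − f^{(1)}(12)] = 1/12 × (-2.30201e-05 − (-0.000144676)) = 1.01380e-05.

S_1 ≈ 0.00245957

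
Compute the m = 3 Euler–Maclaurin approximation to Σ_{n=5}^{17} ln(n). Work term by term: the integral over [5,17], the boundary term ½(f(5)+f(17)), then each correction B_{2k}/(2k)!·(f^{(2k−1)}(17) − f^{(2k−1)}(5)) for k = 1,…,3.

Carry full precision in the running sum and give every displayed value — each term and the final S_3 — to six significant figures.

∫_5^17 ln(x) dx evaluates to 28.1174.
Boundary: ½(f(5) + f(17)) = ½(1.60944 + 2.83321) = 2.22133.
So far: 30.3388.
k=1: B_{2}/(2)! × [f^{(1)}(17) − f^{(1)}(5)] = 1/12 × (0.0588235 − 0.200000) = -0.0117647.
Partial sum through k=1: 30.3270.
k=2: B_{4}/(4)! × [f^{(3)}(17) − f^{(3)}(5)] = −1/720 × (0.000407083 − 0.0160000) = 2.16568e-05.
Partial sum through k=2: 30.3270.
k=3: B_{6}/(6)! × [f^{(5)}(17) − f^{(5)}(5)] = 1/30240 × (1.69031e-05 − 0.00768000) = -2.53409e-07.

S_3 ≈ 30.3270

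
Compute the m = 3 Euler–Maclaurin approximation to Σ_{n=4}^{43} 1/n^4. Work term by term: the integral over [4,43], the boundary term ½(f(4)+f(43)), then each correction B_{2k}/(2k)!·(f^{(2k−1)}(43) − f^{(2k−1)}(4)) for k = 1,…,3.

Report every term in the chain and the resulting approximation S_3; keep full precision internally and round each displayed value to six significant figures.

∫_4^43 1/x^4 dx evaluates to 0.00520414.
Boundary: ½(f(4) + f(43)) = ½(0.00390625 + 2.92500e-07) = 0.00195327.
Running total after boundary: 0.00715741.
Correction k=1: B_{2}/2! · (f^{(1)}(43) − f^{(1)}(4)) = 1/12 · (-2.72093e-08 − (-0.00390625)) = 0.000325519.
Running total after k=1: 0.00748293.
Correction k=2: B_{4}/4! · (f^{(3)}(43) − f^{(3)}(4)) = −1/720 · (-4.41471e-10 − (-0.00732422)) = -1.01725e-05.
Running total after k=2: 0.00747276.
Correction k=3: B_{6}/6! · (f^{(5)}(43) − f^{(5)}(4)) = 1/30240 · (-1.33707e-11 − (-0.0256348)) = 8.47711e-07.

S_3 ≈ 0.00747361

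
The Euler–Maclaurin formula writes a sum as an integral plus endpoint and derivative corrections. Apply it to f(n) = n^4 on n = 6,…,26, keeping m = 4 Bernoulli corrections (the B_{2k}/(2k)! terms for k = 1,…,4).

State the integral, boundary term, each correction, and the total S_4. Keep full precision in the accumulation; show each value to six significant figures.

S_4 ≈ 2.60964e+06

The integral term ∫_6^26 x^4 dx = 2.37472e+06.
Endpoint term: (f(6) + f(26))/2 = (1296.00 + 456976)/2 = 229136.
Integral + boundary = 2.60386e+06.
Correction k=1: B_{2}/2! · (f^{(1)}(26) − f^{(1)}(6)) = 1/12 · (70304.0 − 864.000) = 5786.67.
Running total after k=1: 2.60964e+06.
Correction k=2: B_{4}/4! · (f^{(3)}(26) − f^{(3)}(6)) = −1/720 · (624.000 − 144.000) = -0.666667.
Running total after k=2: 2.60964e+06.
Correction k=3: B_{6}/6! · (f^{(5)}(26) − f^{(5)}(6)) = 1/30240 · (0.00000 − 0.00000) = 0.00000.
Running total after k=3: 2.60964e+06.
Correction k=4: B_{8}/8! · (f^{(7)}(26) − f^{(7)}(6)) = −1/1209600 · (0.00000 − 0.00000) = 0.00000.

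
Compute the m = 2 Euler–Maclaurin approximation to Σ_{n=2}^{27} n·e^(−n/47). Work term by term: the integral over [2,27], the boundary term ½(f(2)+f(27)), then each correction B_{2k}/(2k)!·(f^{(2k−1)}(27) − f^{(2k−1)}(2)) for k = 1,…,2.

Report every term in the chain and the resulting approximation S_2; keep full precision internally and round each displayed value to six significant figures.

∫_2^27 x·e^(−x/47) dx evaluates to 248.927.
Boundary: ½(f(2) + f(27)) = ½(1.91668 + 15.2011) = 8.55890.
So far: 257.486.
k=1: B_{2}/(2)! × [f^{(1)}(27) − f^{(1)}(2)] = 1/12 × (0.239576 − 0.917559) = -0.0564986.
After k=1: 257.429.
k=2: B_{4}/(4)! × [f^{(3)}(27) − f^{(3)}(2)] = −1/720 × (0.000618191 − 0.00128304) = 9.23403e-07.

S_2 ≈ 257.429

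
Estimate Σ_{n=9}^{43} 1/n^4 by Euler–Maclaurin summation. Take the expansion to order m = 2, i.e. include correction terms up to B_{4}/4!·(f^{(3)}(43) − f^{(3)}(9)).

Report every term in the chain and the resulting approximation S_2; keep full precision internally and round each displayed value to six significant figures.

S_2 ≈ 0.000535017

∫_9^43 1/x^4 dx evaluates to 0.000453055.
½[f(9) + f(43)] = ½[0.000152416 + 2.92500e-07] = 7.63541e-05.
So far: 0.000529409.
Correction k=1: B_{2}/2! · (f^{(1)}(43) − f^{(1)}(9)) = 1/12 · (-2.72093e-08 − (-6.77404e-05)) = 5.64276e-06.
Running total after k=1: 0.000535052.
Correction k=2: B_{4}/4! · (f^{(3)}(43) − f^{(3)}(9)) = −1/720 · (-4.41471e-10 − (-2.50890e-05)) = -3.48452e-08.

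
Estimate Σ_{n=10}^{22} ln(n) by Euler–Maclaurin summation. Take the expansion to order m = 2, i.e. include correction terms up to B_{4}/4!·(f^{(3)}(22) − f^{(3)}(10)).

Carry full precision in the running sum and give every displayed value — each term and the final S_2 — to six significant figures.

S_2 ≈ 35.6694

∫_10^22 ln(x) dx evaluates to 32.9771.
Endpoint term: (f(10) + f(22))/2 = (2.30259 + 3.09104)/2 = 2.69681.
Integral + boundary = 35.6739.
k=1: B_{2}/(2)! × [f^{(1)}(22) − f^{(1)}(10)] = 1/12 × (0.0454545 − 0.100000) = -0.00454545.
Running total after k=1: 35.6694.
k=2: B_{4}/(4)! × [f^{(3)}(22) − f^{(3)}(10)] = −1/720 × (0.000187829 − 0.00200000) = 2.51690e-06.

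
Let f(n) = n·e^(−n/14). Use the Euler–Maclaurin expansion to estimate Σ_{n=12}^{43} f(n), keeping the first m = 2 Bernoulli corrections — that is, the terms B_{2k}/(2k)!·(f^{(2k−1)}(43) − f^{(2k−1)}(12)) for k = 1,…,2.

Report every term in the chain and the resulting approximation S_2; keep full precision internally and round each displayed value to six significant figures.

Integral: ∫_12^43 x·e^(−x/14) dx = 117.481.
Endpoint term: (f(12) + f(43))/2 = (5.09247 + 1.99326)/2 = 3.54287.
Integral + boundary = 121.023.
Correction k=1: B_{2}/2! · (f^{(1)}(43) − f^{(1)}(12)) = 1/12 · (-0.0960208 − 0.0606247) = -0.0130538.
Running total after k=1: 121.010.
Correction k=2: B_{4}/4! · (f^{(3)}(43) − f^{(3)}(12)) = −1/720 · (-1.68932e-05 − 0.00463964) = 6.46741e-06.

S_2 ≈ 121.010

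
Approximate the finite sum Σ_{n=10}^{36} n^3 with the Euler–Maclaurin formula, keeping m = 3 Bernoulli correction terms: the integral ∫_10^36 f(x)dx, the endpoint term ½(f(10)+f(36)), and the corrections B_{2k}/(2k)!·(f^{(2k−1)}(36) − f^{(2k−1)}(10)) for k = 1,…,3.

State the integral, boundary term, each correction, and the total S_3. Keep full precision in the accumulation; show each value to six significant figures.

S_3 ≈ 441531

∫_10^36 x^3 dx evaluates to 417404.
Boundary: ½(f(10) + f(36)) = ½(1000.00 + 46656.0) = 23828.0.
Integral + boundary = 441232.
Correction k=1: B_{2}/2! · (f^{(1)}(36) − f^{(1)}(10)) = 1/12 · (3888.00 − 300.000) = 299.000.
Partial sum through k=1: 441531.
Correction k=2: B_{4}/4! · (f^{(3)}(36) − f^{(3)}(10)) = −1/720 · (6.00000 − 6.00000) = 0.00000.
Partial sum through k=2: 441531.
Correction k=3: B_{6}/6! · (f^{(5)}(36) − f^{(5)}(10)) = 1/30240 · (0.00000 − 0.00000) = 0.00000.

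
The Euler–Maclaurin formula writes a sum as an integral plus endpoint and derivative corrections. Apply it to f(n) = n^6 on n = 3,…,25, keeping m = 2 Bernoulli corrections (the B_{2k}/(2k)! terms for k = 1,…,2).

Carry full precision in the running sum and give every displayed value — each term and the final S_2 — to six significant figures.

S_2 ≈ 9.98881e+08

∫_3^25 x^6 dx evaluates to 8.71930e+08.
½[f(3) + f(25)] = ½[729.000 + 2.44141e+08] = 1.22071e+08.
Integral + boundary = 9.94001e+08.
k=1: B_{2}/(2)! × [f^{(1)}(25) − f^{(1)}(3)] = 1/12 × (5.85938e+07 − 1458.00) = 4.88269e+06.
Running total after k=1: 9.98884e+08.
k=2: B_{4}/(4)! × [f^{(3)}(25) − f^{(3)}(3)] = −1/720 × (1.87500e+06 − 3240.00) = -2599.67.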